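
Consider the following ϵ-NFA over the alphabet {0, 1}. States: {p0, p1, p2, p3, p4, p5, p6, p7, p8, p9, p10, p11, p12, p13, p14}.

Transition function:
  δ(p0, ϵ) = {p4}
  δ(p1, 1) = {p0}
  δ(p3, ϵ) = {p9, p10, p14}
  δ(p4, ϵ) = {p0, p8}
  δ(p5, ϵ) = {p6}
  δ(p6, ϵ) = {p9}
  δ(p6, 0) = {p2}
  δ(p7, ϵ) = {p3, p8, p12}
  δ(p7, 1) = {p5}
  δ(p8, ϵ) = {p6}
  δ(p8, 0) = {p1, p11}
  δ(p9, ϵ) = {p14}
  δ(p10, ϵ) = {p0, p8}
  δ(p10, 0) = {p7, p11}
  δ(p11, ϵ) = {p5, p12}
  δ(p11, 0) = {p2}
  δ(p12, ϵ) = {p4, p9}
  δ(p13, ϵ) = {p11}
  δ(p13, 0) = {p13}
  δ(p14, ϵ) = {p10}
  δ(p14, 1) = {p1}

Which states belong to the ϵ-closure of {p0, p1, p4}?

Start with {p0, p1, p4}.
From p4 via ϵ: add p8.
From p8 via ϵ: add p6.
From p6 via ϵ: add p9.
From p9 via ϵ: add p14.
From p14 via ϵ: add p10.
No new states can be added; the closed set is {p0, p1, p4, p6, p8, p9, p10, p14}.

{p0, p1, p4, p6, p8, p9, p10, p14}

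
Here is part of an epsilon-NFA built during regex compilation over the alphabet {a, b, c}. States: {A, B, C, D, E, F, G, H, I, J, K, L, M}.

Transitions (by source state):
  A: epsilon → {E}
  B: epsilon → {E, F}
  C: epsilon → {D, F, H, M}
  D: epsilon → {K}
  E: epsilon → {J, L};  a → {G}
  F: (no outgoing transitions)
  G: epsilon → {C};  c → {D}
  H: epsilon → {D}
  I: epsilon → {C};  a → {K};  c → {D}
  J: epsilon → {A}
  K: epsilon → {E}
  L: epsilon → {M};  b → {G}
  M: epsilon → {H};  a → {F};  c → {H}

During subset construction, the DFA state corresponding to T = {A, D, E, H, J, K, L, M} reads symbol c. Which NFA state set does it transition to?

{A, D, E, H, J, K, L, M}

M on c → {H}.
No c-transition from A, D, E, H, J, K, L.
Union after reading c: {H}.
Now take the epsilon-closure:
From H via epsilon: add D.
From D via epsilon: add K.
From K via epsilon: add E.
From E via epsilon: add J, L.
From J via epsilon: add A.
From L via epsilon: add M.
No new states can be added; the closed set is {A, D, E, H, J, K, L, M}.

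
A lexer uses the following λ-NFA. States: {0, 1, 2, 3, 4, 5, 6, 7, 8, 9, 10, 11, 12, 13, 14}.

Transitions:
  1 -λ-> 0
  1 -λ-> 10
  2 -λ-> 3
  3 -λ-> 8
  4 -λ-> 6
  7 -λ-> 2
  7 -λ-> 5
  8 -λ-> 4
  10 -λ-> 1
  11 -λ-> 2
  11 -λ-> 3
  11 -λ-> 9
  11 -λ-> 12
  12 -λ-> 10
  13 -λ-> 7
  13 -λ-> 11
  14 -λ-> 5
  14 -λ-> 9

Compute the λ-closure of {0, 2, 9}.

{0, 2, 3, 4, 6, 8, 9}

Start with {0, 2, 9}.
From 2 via λ: add 3.
From 3 via λ: add 8.
From 8 via λ: add 4.
From 4 via λ: add 6.
No new states can be added; the closed set is {0, 2, 3, 4, 6, 8, 9}.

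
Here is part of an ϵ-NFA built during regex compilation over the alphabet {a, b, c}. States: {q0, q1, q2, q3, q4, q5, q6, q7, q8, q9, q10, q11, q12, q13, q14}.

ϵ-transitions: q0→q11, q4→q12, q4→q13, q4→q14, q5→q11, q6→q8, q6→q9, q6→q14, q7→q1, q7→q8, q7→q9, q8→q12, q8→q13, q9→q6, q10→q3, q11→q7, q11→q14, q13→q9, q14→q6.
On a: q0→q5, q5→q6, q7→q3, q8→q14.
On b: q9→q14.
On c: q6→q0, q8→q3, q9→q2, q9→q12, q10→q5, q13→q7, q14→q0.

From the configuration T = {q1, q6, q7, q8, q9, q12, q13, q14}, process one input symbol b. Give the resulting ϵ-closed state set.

q9 on b → {q14}.
No b-transition from q1, q6, q7, q8, q12, q13, q14.
Union after reading b: {q14}.
Now take the ϵ-closure:
From q14 via ϵ: add q6.
From q6 via ϵ: add q8, q9.
From q8 via ϵ: add q12, q13.
No new states can be added; the closed set is {q6, q8, q9, q12, q13, q14}.

{q6, q8, q9, q12, q13, q14}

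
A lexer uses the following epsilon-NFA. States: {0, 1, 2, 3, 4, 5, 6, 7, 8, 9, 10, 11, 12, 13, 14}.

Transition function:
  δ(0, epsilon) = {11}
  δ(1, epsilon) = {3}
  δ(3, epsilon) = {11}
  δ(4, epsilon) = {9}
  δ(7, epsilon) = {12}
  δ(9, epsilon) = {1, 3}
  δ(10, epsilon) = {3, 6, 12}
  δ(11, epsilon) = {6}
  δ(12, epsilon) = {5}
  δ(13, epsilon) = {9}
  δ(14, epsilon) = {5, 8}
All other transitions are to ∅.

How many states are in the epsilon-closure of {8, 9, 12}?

Start with {8, 9, 12}.
From 9 via epsilon: add 1, 3.
From 12 via epsilon: add 5.
From 3 via epsilon: add 11.
From 11 via epsilon: add 6.
epsilon-closure = {1, 3, 5, 6, 8, 9, 11, 12}, which has 8 states.

8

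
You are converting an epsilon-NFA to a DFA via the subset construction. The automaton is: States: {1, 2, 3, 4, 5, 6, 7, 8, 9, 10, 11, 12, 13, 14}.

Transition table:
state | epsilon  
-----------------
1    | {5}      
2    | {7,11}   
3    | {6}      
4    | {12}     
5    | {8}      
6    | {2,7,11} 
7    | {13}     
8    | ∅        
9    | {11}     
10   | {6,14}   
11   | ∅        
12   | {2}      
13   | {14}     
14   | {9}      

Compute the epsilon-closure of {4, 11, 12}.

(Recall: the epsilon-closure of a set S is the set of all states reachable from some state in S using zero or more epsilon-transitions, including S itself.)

{2, 4, 7, 9, 11, 12, 13, 14}

Start with {4, 11, 12}.
From 12 via epsilon: add 2.
From 2 via epsilon: add 7.
From 7 via epsilon: add 13.
From 13 via epsilon: add 14.
From 14 via epsilon: add 9.
No new states can be added; the closed set is {2, 4, 7, 9, 11, 12, 13, 14}.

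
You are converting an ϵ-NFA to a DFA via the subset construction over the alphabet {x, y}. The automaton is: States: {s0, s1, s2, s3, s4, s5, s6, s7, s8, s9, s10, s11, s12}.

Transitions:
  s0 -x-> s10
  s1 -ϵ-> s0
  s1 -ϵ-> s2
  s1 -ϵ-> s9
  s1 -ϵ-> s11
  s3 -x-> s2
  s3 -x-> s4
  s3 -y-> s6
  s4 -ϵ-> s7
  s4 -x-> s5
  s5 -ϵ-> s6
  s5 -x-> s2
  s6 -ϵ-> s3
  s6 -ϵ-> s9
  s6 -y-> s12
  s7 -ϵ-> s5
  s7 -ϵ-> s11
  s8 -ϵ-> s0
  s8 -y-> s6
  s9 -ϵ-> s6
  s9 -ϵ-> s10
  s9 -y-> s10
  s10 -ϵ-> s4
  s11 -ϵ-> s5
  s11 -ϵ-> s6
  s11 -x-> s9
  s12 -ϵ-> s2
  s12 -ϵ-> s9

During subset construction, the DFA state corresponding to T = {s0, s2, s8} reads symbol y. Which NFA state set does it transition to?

s8 on y → {s6}.
No y-transition from s0, s2.
Union after reading y: {s6}.
Now take the ϵ-closure:
From s6 via ϵ: add s3, s9.
From s9 via ϵ: add s10.
From s10 via ϵ: add s4.
From s4 via ϵ: add s7.
From s7 via ϵ: add s5, s11.
No new states can be added; the closed set is {s3, s4, s5, s6, s7, s9, s10, s11}.

{s3, s4, s5, s6, s7, s9, s10, s11}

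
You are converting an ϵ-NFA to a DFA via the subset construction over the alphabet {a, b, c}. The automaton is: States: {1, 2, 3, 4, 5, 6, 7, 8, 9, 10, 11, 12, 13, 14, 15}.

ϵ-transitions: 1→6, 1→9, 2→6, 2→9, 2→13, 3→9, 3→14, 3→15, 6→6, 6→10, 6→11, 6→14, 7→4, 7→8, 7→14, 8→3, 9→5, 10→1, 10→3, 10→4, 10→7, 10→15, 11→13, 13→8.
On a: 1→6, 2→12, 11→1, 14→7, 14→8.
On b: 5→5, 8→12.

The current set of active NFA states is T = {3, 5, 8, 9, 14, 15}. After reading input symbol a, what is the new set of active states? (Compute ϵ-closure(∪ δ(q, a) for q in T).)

14 on a → {7, 8}.
No a-transition from 3, 5, 8, 9, 15.
Union after reading a: {7, 8}.
Now take the ϵ-closure:
From 7 via ϵ: add 4, 14.
From 8 via ϵ: add 3.
From 3 via ϵ: add 9, 15.
From 9 via ϵ: add 5.
No new states can be added; the closed set is {3, 4, 5, 7, 8, 9, 14, 15}.

{3, 4, 5, 7, 8, 9, 14, 15}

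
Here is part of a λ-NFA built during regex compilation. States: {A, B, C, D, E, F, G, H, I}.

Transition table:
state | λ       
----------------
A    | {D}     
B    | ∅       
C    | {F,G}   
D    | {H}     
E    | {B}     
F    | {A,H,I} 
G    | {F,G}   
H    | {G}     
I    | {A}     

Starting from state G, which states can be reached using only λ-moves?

{A, D, F, G, H, I}

Start with {G}.
From G via λ: add F.
From F via λ: add A, H, I.
From A via λ: add D.
No new states can be added; the closed set is {A, D, F, G, H, I}.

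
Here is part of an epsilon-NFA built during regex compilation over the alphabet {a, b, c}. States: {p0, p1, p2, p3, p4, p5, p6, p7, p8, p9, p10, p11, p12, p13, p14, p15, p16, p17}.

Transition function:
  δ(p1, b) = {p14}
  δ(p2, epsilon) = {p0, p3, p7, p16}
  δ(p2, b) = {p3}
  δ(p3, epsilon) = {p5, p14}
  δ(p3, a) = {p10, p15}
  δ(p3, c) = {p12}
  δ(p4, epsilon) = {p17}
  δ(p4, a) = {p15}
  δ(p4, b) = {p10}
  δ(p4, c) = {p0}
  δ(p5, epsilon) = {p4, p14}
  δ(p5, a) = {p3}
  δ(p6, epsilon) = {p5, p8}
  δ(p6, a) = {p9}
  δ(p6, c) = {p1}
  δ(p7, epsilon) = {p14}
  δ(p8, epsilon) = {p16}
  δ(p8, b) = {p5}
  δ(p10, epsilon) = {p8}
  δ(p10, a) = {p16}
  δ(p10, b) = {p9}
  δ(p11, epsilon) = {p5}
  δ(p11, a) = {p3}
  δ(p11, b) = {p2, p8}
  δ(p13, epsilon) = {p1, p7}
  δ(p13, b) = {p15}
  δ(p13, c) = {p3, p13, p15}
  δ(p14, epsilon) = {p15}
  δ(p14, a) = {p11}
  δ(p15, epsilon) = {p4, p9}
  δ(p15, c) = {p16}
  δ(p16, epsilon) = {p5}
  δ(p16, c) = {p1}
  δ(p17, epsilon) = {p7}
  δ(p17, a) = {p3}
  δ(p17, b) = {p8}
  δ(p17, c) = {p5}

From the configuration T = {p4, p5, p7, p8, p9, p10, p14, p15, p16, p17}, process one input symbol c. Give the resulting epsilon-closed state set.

p4 on c → {p0}.
p15 on c → {p16}.
p16 on c → {p1}.
p17 on c → {p5}.
No c-transition from p5, p7, p8, p9, p10, p14.
Union after reading c: {p0, p1, p5, p16}.
Now take the epsilon-closure:
From p5 via epsilon: add p4, p14.
From p4 via epsilon: add p17.
From p14 via epsilon: add p15.
From p15 via epsilon: add p9.
From p17 via epsilon: add p7.
No new states can be added; the closed set is {p0, p1, p4, p5, p7, p9, p14, p15, p16, p17}.

{p0, p1, p4, p5, p7, p9, p14, p15, p16, p17}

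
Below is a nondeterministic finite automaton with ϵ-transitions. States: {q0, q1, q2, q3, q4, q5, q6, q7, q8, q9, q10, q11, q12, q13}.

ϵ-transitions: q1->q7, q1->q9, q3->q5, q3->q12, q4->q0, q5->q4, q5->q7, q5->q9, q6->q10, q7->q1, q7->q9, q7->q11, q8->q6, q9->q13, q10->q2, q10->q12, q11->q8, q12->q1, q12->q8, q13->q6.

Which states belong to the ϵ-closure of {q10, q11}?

{q1, q2, q6, q7, q8, q9, q10, q11, q12, q13}

Start with {q10, q11}.
From q10 via ϵ: add q2, q12.
From q11 via ϵ: add q8.
From q8 via ϵ: add q6.
From q12 via ϵ: add q1.
From q1 via ϵ: add q7, q9.
From q9 via ϵ: add q13.
No new states can be added; the closed set is {q1, q2, q6, q7, q8, q9, q10, q11, q12, q13}.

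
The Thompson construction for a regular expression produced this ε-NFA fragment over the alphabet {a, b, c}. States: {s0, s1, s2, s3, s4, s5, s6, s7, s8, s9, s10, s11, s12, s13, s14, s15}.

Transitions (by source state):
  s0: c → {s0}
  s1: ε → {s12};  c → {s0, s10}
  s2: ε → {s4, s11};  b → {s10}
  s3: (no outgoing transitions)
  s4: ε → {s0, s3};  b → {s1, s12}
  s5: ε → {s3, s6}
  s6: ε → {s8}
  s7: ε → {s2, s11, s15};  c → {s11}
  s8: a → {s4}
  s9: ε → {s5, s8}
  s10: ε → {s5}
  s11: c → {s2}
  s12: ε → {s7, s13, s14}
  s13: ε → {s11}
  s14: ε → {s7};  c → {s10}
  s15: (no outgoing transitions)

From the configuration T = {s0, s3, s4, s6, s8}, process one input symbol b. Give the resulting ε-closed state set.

{s0, s1, s2, s3, s4, s7, s11, s12, s13, s14, s15}

s4 on b → {s1, s12}.
No b-transition from s0, s3, s6, s8.
Union after reading b: {s1, s12}.
Now take the ε-closure:
From s12 via ε: add s7, s13, s14.
From s7 via ε: add s2, s11, s15.
From s2 via ε: add s4.
From s4 via ε: add s0, s3.
No new states can be added; the closed set is {s0, s1, s2, s3, s4, s7, s11, s12, s13, s14, s15}.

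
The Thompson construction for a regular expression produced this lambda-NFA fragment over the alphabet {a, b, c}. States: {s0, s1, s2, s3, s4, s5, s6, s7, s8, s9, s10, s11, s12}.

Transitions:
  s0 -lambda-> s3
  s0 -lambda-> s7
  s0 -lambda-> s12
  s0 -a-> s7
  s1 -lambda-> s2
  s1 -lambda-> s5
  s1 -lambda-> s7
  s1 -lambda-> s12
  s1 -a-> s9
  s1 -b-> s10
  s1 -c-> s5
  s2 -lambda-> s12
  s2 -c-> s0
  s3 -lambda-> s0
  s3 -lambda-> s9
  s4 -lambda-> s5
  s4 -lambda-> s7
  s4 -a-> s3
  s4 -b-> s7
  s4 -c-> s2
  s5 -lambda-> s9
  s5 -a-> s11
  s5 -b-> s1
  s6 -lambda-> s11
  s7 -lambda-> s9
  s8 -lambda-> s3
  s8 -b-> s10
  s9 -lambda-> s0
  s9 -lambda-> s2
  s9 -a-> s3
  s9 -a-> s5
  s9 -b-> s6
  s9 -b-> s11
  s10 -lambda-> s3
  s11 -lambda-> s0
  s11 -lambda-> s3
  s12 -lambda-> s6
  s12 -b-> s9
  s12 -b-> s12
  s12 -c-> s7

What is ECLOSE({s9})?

Start with {s9}.
From s9 via lambda: add s0, s2.
From s0 via lambda: add s3, s7, s12.
From s12 via lambda: add s6.
From s6 via lambda: add s11.
No new states can be added; the closed set is {s0, s2, s3, s6, s7, s9, s11, s12}.

{s0, s2, s3, s6, s7, s9, s11, s12}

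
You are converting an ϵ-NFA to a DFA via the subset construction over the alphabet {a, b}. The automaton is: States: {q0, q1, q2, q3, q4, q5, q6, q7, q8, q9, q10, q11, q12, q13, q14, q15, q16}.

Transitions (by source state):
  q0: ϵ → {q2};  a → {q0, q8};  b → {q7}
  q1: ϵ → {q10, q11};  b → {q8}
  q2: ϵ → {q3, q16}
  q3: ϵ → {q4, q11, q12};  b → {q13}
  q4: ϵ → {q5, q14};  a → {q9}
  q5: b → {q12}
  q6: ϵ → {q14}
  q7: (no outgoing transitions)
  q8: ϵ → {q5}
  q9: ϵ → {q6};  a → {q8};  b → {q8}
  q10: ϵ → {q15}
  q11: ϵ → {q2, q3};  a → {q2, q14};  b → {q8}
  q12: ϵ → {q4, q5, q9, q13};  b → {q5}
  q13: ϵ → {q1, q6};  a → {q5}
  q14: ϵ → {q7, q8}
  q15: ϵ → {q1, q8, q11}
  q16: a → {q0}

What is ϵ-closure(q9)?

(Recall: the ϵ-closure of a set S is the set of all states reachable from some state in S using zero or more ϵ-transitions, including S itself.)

Start with {q9}.
From q9 via ϵ: add q6.
From q6 via ϵ: add q14.
From q14 via ϵ: add q7, q8.
From q8 via ϵ: add q5.
No new states can be added; the closed set is {q5, q6, q7, q8, q9, q14}.

{q5, q6, q7, q8, q9, q14}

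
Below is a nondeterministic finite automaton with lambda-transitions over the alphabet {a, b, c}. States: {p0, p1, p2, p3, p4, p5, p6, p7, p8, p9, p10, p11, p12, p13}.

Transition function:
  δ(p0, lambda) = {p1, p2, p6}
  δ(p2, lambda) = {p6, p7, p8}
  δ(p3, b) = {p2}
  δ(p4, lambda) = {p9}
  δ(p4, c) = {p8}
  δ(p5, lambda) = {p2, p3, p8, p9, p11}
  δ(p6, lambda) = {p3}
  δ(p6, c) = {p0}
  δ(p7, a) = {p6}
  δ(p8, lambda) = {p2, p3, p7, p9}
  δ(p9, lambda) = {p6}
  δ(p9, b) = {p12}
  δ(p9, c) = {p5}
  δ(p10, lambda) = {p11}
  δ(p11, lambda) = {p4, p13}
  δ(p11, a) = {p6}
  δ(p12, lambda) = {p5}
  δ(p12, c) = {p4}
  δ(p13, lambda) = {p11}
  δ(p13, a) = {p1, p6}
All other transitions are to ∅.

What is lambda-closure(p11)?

{p3, p4, p6, p9, p11, p13}

Start with {p11}.
From p11 via lambda: add p4, p13.
From p4 via lambda: add p9.
From p9 via lambda: add p6.
From p6 via lambda: add p3.
No new states can be added; the closed set is {p3, p4, p6, p9, p11, p13}.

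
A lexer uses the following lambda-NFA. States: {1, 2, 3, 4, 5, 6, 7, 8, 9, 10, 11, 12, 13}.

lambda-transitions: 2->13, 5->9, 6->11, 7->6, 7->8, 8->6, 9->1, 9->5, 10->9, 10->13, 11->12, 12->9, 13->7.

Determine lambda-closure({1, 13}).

Start with {1, 13}.
From 13 via lambda: add 7.
From 7 via lambda: add 6, 8.
From 6 via lambda: add 11.
From 11 via lambda: add 12.
From 12 via lambda: add 9.
From 9 via lambda: add 5.
No new states can be added; the closed set is {1, 5, 6, 7, 8, 9, 11, 12, 13}.

{1, 5, 6, 7, 8, 9, 11, 12, 13}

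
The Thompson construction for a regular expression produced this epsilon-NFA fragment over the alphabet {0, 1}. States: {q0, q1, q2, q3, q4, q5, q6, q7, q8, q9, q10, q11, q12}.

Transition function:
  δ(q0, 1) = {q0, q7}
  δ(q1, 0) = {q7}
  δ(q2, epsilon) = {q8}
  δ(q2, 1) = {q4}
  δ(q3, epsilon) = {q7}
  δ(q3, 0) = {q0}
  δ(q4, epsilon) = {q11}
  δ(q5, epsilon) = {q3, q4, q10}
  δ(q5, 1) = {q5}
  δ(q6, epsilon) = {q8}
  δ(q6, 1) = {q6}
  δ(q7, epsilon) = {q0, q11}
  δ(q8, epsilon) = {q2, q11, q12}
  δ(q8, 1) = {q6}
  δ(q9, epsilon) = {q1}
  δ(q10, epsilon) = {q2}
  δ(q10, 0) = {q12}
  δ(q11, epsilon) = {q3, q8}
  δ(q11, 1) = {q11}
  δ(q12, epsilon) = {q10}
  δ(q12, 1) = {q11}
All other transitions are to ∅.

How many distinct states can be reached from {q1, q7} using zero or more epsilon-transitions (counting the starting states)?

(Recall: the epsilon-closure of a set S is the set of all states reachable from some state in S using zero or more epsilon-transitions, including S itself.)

9

Start with {q1, q7}.
From q7 via epsilon: add q0, q11.
From q11 via epsilon: add q3, q8.
From q8 via epsilon: add q2, q12.
From q12 via epsilon: add q10.
epsilon-closure = {q0, q1, q2, q3, q7, q8, q10, q11, q12}, which has 9 states.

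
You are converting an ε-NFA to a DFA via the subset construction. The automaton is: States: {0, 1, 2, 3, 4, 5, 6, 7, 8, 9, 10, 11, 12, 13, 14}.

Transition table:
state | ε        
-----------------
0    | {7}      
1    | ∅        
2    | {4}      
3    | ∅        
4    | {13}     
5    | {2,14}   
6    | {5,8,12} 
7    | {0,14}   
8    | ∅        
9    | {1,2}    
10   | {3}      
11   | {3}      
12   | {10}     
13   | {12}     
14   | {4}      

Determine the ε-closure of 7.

{0, 3, 4, 7, 10, 12, 13, 14}

Start with {7}.
From 7 via ε: add 0, 14.
From 14 via ε: add 4.
From 4 via ε: add 13.
From 13 via ε: add 12.
From 12 via ε: add 10.
From 10 via ε: add 3.
No new states can be added; the closed set is {0, 3, 4, 7, 10, 12, 13, 14}.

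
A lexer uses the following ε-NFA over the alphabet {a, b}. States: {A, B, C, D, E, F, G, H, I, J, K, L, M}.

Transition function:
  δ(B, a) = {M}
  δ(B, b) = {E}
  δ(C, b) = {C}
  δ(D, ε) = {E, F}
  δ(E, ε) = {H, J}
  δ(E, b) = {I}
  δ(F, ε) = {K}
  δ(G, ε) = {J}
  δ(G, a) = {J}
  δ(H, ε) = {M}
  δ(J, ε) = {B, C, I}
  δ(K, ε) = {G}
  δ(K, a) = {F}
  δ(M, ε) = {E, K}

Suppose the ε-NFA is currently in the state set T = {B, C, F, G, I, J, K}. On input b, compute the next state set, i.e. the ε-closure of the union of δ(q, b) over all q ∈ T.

B on b → {E}.
C on b → {C}.
No b-transition from F, G, I, J, K.
Union after reading b: {C, E}.
Now take the ε-closure:
From E via ε: add H, J.
From H via ε: add M.
From J via ε: add B, I.
From M via ε: add K.
From K via ε: add G.
No new states can be added; the closed set is {B, C, E, G, H, I, J, K, M}.

{B, C, E, G, H, I, J, K, M}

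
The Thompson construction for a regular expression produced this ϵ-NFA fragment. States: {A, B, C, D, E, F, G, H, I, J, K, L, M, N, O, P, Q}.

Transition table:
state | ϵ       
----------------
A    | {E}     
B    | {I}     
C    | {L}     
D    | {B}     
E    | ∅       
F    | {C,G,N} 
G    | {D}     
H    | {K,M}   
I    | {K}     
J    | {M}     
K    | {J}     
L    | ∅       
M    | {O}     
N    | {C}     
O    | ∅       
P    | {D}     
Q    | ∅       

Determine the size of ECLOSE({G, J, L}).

9

Start with {G, J, L}.
From G via ϵ: add D.
From J via ϵ: add M.
From D via ϵ: add B.
From M via ϵ: add O.
From B via ϵ: add I.
From I via ϵ: add K.
ϵ-closure = {B, D, G, I, J, K, L, M, O}, which has 9 states.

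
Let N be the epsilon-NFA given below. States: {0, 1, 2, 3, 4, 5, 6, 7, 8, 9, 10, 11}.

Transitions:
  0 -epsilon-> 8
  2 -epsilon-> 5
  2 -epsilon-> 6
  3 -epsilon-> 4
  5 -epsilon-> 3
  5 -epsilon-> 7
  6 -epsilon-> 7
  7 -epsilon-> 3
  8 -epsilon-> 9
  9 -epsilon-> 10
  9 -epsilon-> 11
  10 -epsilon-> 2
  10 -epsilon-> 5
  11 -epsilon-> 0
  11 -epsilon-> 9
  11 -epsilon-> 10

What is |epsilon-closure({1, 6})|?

Start with {1, 6}.
From 6 via epsilon: add 7.
From 7 via epsilon: add 3.
From 3 via epsilon: add 4.
epsilon-closure = {1, 3, 4, 6, 7}, which has 5 states.

5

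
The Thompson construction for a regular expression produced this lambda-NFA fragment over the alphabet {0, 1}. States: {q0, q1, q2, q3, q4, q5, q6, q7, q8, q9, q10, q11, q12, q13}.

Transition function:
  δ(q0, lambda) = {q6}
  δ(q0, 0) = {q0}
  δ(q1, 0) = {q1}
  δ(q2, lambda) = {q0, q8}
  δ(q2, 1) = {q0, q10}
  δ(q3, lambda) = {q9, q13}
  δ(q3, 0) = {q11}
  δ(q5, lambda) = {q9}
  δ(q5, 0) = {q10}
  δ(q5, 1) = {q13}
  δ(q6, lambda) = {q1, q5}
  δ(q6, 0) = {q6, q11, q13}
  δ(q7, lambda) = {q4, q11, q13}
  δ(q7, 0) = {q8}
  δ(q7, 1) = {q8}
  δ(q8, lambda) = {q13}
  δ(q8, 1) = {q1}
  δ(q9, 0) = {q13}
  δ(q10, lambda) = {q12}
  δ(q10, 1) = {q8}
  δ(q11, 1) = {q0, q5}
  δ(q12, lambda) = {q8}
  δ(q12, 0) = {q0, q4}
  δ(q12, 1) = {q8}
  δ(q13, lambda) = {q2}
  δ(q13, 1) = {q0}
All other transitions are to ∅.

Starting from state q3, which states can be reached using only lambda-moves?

{q0, q1, q2, q3, q5, q6, q8, q9, q13}

Start with {q3}.
From q3 via lambda: add q9, q13.
From q13 via lambda: add q2.
From q2 via lambda: add q0, q8.
From q0 via lambda: add q6.
From q6 via lambda: add q1, q5.
No new states can be added; the closed set is {q0, q1, q2, q3, q5, q6, q8, q9, q13}.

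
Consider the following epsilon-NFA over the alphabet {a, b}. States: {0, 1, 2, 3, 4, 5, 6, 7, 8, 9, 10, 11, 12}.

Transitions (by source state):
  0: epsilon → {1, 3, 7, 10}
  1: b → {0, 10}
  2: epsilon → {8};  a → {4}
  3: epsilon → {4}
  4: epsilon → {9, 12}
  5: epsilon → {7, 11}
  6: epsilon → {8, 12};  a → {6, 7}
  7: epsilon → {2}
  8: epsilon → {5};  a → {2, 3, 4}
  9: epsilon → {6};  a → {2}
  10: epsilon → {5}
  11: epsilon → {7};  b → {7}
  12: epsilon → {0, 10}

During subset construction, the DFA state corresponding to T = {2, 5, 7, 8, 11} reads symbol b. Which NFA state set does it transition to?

{2, 5, 7, 8, 11}

11 on b → {7}.
No b-transition from 2, 5, 7, 8.
Union after reading b: {7}.
Now take the epsilon-closure:
From 7 via epsilon: add 2.
From 2 via epsilon: add 8.
From 8 via epsilon: add 5.
From 5 via epsilon: add 11.
No new states can be added; the closed set is {2, 5, 7, 8, 11}.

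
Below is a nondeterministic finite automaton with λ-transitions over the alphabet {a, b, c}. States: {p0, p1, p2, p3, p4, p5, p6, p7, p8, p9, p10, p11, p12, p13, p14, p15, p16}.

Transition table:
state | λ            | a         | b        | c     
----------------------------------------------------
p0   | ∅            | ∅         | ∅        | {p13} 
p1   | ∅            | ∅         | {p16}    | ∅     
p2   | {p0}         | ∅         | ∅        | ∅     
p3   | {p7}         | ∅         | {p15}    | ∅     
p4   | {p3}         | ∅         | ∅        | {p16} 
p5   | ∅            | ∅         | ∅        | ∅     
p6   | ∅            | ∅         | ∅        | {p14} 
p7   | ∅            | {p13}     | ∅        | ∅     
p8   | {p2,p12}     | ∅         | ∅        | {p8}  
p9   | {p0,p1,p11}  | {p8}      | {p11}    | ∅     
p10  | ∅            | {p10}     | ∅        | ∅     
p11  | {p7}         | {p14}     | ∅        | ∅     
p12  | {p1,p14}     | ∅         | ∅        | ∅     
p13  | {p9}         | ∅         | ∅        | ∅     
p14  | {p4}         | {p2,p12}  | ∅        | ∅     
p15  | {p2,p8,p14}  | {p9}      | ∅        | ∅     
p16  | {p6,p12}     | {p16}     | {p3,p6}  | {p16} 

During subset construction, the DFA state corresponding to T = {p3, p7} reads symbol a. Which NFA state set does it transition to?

p7 on a → {p13}.
No a-transition from p3.
Union after reading a: {p13}.
Now take the λ-closure:
From p13 via λ: add p9.
From p9 via λ: add p0, p1, p11.
From p11 via λ: add p7.
No new states can be added; the closed set is {p0, p1, p7, p9, p11, p13}.

{p0, p1, p7, p9, p11, p13}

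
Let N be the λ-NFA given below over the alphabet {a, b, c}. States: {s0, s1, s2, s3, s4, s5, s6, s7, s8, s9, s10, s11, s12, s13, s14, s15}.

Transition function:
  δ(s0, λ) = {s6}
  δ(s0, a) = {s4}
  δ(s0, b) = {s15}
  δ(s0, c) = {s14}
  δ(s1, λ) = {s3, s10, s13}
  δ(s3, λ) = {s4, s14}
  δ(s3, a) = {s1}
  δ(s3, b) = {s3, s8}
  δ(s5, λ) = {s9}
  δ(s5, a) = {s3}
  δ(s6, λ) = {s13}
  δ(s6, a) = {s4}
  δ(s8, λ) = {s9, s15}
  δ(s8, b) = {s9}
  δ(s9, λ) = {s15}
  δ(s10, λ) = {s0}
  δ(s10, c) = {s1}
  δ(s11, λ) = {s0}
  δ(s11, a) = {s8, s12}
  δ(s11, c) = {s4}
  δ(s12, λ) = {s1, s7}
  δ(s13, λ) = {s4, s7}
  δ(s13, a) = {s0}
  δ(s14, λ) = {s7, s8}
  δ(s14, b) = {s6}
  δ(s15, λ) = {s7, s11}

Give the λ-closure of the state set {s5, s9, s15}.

Start with {s5, s9, s15}.
From s15 via λ: add s7, s11.
From s11 via λ: add s0.
From s0 via λ: add s6.
From s6 via λ: add s13.
From s13 via λ: add s4.
No new states can be added; the closed set is {s0, s4, s5, s6, s7, s9, s11, s13, s15}.

{s0, s4, s5, s6, s7, s9, s11, s13, s15}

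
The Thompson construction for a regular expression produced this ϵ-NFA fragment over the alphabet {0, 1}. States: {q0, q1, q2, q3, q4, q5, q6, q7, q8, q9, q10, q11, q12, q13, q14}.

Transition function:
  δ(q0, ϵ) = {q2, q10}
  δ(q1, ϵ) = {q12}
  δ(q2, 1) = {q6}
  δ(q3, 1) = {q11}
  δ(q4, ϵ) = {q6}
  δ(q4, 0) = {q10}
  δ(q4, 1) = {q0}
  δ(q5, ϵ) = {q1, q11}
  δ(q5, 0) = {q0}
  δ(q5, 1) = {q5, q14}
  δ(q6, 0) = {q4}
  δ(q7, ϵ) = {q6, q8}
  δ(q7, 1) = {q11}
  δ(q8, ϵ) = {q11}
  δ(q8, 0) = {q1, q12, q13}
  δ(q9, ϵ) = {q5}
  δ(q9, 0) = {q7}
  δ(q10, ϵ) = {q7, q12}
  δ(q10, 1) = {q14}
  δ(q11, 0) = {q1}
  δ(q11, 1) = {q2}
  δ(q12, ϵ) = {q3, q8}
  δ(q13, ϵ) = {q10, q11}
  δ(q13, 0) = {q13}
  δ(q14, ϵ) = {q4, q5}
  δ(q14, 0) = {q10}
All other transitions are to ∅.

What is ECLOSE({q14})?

{q1, q3, q4, q5, q6, q8, q11, q12, q14}

Start with {q14}.
From q14 via ϵ: add q4, q5.
From q4 via ϵ: add q6.
From q5 via ϵ: add q1, q11.
From q1 via ϵ: add q12.
From q12 via ϵ: add q3, q8.
No new states can be added; the closed set is {q1, q3, q4, q5, q6, q8, q11, q12, q14}.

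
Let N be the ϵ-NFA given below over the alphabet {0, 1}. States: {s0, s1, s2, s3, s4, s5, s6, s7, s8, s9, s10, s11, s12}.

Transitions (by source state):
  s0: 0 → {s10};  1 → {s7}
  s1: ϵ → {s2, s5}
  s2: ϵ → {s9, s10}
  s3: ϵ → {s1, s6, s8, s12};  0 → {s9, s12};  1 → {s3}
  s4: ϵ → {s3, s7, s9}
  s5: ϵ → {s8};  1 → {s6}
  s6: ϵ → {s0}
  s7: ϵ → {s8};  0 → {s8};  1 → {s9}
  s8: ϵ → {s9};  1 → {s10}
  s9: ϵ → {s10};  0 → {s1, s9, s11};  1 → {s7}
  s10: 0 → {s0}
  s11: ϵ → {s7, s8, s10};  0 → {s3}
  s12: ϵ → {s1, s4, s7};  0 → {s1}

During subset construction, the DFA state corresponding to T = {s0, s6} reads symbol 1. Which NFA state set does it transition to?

s0 on 1 → {s7}.
No 1-transition from s6.
Union after reading 1: {s7}.
Now take the ϵ-closure:
From s7 via ϵ: add s8.
From s8 via ϵ: add s9.
From s9 via ϵ: add s10.
No new states can be added; the closed set is {s7, s8, s9, s10}.

{s7, s8, s9, s10}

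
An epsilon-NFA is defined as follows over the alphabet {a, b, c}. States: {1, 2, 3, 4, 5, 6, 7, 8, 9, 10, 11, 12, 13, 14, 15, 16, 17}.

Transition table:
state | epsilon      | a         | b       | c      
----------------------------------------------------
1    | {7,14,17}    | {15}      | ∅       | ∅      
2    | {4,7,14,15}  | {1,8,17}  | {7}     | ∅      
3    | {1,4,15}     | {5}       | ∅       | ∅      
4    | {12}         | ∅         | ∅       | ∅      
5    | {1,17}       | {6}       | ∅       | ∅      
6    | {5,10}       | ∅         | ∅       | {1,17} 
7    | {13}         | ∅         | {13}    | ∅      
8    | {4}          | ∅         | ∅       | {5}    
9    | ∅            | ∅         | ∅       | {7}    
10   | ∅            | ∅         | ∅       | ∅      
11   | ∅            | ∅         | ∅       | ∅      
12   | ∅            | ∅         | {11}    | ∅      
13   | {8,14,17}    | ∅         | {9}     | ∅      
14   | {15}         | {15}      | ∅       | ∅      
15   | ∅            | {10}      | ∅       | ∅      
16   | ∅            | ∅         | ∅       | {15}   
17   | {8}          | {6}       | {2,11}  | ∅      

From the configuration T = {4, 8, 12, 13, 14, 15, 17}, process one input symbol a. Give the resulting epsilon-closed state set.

{1, 4, 5, 6, 7, 8, 10, 12, 13, 14, 15, 17}

14 on a → {15}.
15 on a → {10}.
17 on a → {6}.
No a-transition from 4, 8, 12, 13.
Union after reading a: {6, 10, 15}.
Now take the epsilon-closure:
From 6 via epsilon: add 5.
From 5 via epsilon: add 1, 17.
From 1 via epsilon: add 7, 14.
From 17 via epsilon: add 8.
From 7 via epsilon: add 13.
From 8 via epsilon: add 4.
From 4 via epsilon: add 12.
No new states can be added; the closed set is {1, 4, 5, 6, 7, 8, 10, 12, 13, 14, 15, 17}.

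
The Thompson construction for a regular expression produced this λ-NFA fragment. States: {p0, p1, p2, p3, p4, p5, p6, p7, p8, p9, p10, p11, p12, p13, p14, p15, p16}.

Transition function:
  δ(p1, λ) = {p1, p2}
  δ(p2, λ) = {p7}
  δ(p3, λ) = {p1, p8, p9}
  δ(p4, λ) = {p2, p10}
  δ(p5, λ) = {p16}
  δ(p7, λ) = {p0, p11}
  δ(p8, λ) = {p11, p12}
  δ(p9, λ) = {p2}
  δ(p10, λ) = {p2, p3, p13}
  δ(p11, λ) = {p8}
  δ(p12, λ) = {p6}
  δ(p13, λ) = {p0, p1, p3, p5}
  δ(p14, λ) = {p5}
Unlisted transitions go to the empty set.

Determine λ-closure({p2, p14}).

Start with {p2, p14}.
From p2 via λ: add p7.
From p14 via λ: add p5.
From p5 via λ: add p16.
From p7 via λ: add p0, p11.
From p11 via λ: add p8.
From p8 via λ: add p12.
From p12 via λ: add p6.
No new states can be added; the closed set is {p0, p2, p5, p6, p7, p8, p11, p12, p14, p16}.

{p0, p2, p5, p6, p7, p8, p11, p12, p14, p16}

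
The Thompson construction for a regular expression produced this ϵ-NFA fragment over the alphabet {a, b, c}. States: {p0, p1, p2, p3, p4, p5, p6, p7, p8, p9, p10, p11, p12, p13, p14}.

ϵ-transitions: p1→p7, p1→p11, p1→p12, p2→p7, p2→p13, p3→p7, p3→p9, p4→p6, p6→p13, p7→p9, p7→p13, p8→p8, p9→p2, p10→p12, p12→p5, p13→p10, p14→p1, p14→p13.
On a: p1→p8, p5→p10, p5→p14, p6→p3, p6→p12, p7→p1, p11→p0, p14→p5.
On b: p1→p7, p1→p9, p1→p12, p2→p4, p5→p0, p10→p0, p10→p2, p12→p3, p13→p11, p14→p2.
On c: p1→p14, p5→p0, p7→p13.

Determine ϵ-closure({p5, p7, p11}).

Start with {p5, p7, p11}.
From p7 via ϵ: add p9, p13.
From p9 via ϵ: add p2.
From p13 via ϵ: add p10.
From p10 via ϵ: add p12.
No new states can be added; the closed set is {p2, p5, p7, p9, p10, p11, p12, p13}.

{p2, p5, p7, p9, p10, p11, p12, p13}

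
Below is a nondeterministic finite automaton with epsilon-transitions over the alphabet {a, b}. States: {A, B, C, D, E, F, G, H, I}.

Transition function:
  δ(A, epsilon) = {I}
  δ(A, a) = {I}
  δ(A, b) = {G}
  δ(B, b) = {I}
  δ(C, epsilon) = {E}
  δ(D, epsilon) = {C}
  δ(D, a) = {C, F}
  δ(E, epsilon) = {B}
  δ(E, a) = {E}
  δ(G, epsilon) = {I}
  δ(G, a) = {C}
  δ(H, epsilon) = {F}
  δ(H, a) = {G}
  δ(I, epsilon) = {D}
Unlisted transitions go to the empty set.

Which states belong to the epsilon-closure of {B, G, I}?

Start with {B, G, I}.
From I via epsilon: add D.
From D via epsilon: add C.
From C via epsilon: add E.
No new states can be added; the closed set is {B, C, D, E, G, I}.

{B, C, D, E, G, I}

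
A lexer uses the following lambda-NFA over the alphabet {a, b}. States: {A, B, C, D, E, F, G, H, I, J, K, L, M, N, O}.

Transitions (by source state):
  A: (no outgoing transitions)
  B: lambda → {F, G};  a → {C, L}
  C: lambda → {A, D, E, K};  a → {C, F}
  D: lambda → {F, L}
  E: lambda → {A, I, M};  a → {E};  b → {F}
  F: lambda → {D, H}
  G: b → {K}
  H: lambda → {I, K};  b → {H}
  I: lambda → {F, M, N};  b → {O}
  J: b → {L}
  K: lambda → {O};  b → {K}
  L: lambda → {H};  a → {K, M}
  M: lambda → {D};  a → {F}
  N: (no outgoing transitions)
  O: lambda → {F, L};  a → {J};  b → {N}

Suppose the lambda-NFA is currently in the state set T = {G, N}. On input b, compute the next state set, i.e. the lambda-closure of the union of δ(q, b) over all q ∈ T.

{D, F, H, I, K, L, M, N, O}

G on b → {K}.
No b-transition from N.
Union after reading b: {K}.
Now take the lambda-closure:
From K via lambda: add O.
From O via lambda: add F, L.
From F via lambda: add D, H.
From H via lambda: add I.
From I via lambda: add M, N.
No new states can be added; the closed set is {D, F, H, I, K, L, M, N, O}.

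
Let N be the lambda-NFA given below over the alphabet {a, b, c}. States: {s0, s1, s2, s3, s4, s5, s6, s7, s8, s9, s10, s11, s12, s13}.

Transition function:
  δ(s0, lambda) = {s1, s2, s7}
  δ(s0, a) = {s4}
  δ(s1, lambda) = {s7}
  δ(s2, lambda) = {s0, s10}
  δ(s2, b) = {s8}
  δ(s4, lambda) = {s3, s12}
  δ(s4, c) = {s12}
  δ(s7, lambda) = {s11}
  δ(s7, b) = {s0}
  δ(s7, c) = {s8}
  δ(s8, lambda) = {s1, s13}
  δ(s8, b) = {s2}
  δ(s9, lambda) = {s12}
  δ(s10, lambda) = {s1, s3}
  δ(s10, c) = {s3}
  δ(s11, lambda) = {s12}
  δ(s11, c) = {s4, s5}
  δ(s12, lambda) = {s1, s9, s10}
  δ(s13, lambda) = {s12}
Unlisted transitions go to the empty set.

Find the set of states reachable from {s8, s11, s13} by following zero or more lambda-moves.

Start with {s8, s11, s13}.
From s8 via lambda: add s1.
From s11 via lambda: add s12.
From s1 via lambda: add s7.
From s12 via lambda: add s9, s10.
From s10 via lambda: add s3.
No new states can be added; the closed set is {s1, s3, s7, s8, s9, s10, s11, s12, s13}.

{s1, s3, s7, s8, s9, s10, s11, s12, s13}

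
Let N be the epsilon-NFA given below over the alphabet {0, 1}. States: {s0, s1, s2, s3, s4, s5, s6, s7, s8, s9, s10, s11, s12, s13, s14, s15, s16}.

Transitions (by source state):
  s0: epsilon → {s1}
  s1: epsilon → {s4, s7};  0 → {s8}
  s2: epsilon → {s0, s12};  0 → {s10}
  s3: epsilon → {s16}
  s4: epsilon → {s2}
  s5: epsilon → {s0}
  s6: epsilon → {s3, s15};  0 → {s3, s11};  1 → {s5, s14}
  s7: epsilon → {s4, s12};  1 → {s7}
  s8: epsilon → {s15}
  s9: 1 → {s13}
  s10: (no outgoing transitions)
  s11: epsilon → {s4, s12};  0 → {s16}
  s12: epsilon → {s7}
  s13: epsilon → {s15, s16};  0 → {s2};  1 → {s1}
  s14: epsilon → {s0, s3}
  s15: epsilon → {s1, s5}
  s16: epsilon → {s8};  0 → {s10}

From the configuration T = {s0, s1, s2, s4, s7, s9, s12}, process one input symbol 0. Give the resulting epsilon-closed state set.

s1 on 0 → {s8}.
s2 on 0 → {s10}.
No 0-transition from s0, s4, s7, s9, s12.
Union after reading 0: {s8, s10}.
Now take the epsilon-closure:
From s8 via epsilon: add s15.
From s15 via epsilon: add s1, s5.
From s1 via epsilon: add s4, s7.
From s5 via epsilon: add s0.
From s4 via epsilon: add s2.
From s7 via epsilon: add s12.
No new states can be added; the closed set is {s0, s1, s2, s4, s5, s7, s8, s10, s12, s15}.

{s0, s1, s2, s4, s5, s7, s8, s10, s12, s15}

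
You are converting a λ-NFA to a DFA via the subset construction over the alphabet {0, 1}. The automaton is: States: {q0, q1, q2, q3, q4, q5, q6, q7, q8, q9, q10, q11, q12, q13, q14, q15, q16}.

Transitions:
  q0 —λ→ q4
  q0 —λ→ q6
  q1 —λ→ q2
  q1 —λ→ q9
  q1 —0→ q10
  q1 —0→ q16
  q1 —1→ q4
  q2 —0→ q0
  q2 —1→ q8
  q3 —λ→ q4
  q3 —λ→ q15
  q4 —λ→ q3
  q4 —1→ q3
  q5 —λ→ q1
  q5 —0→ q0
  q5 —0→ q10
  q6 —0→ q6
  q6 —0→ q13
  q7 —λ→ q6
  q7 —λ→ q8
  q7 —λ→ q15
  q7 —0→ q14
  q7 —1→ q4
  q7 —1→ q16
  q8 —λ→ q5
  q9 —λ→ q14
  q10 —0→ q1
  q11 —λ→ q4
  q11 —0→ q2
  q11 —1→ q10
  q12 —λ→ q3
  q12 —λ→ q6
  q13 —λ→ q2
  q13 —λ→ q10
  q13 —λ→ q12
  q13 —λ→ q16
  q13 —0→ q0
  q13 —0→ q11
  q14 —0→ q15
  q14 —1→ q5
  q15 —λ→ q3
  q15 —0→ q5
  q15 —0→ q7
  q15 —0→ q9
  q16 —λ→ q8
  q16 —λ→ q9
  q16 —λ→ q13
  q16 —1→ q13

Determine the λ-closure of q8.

Start with {q8}.
From q8 via λ: add q5.
From q5 via λ: add q1.
From q1 via λ: add q2, q9.
From q9 via λ: add q14.
No new states can be added; the closed set is {q1, q2, q5, q8, q9, q14}.

{q1, q2, q5, q8, q9, q14}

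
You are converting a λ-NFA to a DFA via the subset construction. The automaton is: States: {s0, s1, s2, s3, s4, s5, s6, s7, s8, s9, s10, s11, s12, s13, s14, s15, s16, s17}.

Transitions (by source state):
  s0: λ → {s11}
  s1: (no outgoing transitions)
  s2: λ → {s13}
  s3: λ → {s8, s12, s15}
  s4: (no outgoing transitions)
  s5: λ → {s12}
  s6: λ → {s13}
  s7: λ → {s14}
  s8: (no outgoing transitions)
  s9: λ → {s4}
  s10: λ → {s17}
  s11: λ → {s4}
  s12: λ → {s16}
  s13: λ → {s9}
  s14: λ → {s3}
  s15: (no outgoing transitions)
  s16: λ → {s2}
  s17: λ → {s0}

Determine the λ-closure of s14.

Start with {s14}.
From s14 via λ: add s3.
From s3 via λ: add s8, s12, s15.
From s12 via λ: add s16.
From s16 via λ: add s2.
From s2 via λ: add s13.
From s13 via λ: add s9.
From s9 via λ: add s4.
No new states can be added; the closed set is {s2, s3, s4, s8, s9, s12, s13, s14, s15, s16}.

{s2, s3, s4, s8, s9, s12, s13, s14, s15, s16}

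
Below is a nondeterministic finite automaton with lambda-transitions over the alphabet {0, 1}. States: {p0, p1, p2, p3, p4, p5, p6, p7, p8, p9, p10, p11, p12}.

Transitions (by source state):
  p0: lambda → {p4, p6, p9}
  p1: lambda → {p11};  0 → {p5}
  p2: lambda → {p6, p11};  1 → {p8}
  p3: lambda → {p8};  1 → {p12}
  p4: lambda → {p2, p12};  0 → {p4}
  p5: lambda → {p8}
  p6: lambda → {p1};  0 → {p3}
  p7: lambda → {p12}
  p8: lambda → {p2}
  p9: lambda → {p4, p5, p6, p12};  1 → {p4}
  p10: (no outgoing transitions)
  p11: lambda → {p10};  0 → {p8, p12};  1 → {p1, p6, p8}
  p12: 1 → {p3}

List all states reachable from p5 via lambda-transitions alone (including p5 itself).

Start with {p5}.
From p5 via lambda: add p8.
From p8 via lambda: add p2.
From p2 via lambda: add p6, p11.
From p6 via lambda: add p1.
From p11 via lambda: add p10.
No new states can be added; the closed set is {p1, p2, p5, p6, p8, p10, p11}.

{p1, p2, p5, p6, p8, p10, p11}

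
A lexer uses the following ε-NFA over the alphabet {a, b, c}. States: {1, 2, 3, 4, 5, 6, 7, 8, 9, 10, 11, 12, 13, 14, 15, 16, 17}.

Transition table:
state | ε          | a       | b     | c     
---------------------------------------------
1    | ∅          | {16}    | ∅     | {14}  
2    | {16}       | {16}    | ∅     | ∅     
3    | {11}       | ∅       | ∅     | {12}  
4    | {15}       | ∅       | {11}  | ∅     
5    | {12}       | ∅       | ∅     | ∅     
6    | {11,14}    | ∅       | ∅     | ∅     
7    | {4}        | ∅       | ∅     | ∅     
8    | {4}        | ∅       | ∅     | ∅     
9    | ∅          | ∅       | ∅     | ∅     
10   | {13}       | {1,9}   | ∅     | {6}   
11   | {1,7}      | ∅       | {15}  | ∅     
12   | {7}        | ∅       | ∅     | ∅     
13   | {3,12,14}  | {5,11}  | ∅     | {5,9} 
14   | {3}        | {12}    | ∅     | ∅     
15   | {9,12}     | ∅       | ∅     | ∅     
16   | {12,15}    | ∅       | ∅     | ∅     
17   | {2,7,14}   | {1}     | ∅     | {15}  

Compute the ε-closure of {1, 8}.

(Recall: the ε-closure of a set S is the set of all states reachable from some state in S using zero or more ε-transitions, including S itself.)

{1, 4, 7, 8, 9, 12, 15}

Start with {1, 8}.
From 8 via ε: add 4.
From 4 via ε: add 15.
From 15 via ε: add 9, 12.
From 12 via ε: add 7.
No new states can be added; the closed set is {1, 4, 7, 8, 9, 12, 15}.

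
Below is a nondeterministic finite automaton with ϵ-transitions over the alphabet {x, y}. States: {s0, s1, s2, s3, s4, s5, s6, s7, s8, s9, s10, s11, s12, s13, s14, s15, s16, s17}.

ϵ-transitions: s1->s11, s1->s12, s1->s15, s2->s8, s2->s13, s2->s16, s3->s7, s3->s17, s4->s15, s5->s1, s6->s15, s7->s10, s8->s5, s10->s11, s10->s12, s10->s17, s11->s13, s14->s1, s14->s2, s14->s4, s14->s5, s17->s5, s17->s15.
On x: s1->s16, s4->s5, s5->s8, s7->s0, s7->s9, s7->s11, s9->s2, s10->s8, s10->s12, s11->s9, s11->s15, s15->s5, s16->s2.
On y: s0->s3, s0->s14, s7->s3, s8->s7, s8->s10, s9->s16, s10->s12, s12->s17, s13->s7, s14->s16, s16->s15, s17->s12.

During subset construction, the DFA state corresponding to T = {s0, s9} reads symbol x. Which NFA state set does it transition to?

{s1, s2, s5, s8, s11, s12, s13, s15, s16}

s9 on x → {s2}.
No x-transition from s0.
Union after reading x: {s2}.
Now take the ϵ-closure:
From s2 via ϵ: add s8, s13, s16.
From s8 via ϵ: add s5.
From s5 via ϵ: add s1.
From s1 via ϵ: add s11, s12, s15.
No new states can be added; the closed set is {s1, s2, s5, s8, s11, s12, s13, s15, s16}.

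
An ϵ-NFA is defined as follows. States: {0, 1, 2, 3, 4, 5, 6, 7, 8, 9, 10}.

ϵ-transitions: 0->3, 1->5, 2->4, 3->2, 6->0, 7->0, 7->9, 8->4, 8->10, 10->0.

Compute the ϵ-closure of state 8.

Start with {8}.
From 8 via ϵ: add 4, 10.
From 10 via ϵ: add 0.
From 0 via ϵ: add 3.
From 3 via ϵ: add 2.
No new states can be added; the closed set is {0, 2, 3, 4, 8, 10}.

{0, 2, 3, 4, 8, 10}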